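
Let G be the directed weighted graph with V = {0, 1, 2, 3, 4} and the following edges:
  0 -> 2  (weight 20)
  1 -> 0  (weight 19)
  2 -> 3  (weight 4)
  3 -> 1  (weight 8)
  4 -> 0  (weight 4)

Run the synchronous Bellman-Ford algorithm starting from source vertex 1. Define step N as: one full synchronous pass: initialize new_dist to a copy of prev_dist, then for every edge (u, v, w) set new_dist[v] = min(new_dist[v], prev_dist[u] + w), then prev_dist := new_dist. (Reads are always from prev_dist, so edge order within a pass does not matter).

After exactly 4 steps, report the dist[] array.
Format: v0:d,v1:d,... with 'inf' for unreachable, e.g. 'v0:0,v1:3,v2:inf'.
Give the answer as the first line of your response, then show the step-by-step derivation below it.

v0:19,v1:0,v2:39,v3:43,v4:inf

step 1: dist = v0:19,v1:0,v2:inf,v3:inf,v4:inf
step 2: dist = v0:19,v1:0,v2:39,v3:inf,v4:inf
step 3: dist = v0:19,v1:0,v2:39,v3:43,v4:inf
step 4: dist = v0:19,v1:0,v2:39,v3:43,v4:inf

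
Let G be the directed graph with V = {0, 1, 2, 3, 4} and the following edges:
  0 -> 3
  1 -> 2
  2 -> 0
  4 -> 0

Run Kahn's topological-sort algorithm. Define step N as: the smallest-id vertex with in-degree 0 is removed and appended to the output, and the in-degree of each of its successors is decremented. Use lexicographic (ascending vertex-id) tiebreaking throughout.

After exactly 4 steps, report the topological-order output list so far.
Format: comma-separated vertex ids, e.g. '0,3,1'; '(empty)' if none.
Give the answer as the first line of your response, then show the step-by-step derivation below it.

1,2,4,0

step 1: output 1; order=[1]; indeg=(2,0,0,1,0)
step 2: output 2; order=[1,2]; indeg=(1,0,0,1,0)
step 3: output 4; order=[1,2,4]; indeg=(0,0,0,1,0)
step 4: output 0; order=[1,2,4,0]; indeg=(0,0,0,0,0)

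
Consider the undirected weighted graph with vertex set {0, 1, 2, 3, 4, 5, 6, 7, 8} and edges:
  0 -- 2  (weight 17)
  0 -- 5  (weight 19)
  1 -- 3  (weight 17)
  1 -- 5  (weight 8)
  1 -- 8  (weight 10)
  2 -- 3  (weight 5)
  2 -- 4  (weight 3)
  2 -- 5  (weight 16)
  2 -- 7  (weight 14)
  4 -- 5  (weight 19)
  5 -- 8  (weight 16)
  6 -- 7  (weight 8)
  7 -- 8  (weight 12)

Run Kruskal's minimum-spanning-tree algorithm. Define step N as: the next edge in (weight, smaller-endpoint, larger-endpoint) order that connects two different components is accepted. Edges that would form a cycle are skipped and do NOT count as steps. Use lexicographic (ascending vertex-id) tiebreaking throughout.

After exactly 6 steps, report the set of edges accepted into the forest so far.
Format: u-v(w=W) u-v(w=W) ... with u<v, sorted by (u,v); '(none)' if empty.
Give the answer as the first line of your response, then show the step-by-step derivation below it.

1-5(w=8) 1-8(w=10) 2-3(w=5) 2-4(w=3) 6-7(w=8) 7-8(w=12)

step 1: add edge 2-4 (w=3); MST = {2-4(w=3)}
step 2: add edge 2-3 (w=5); MST = {2-3(w=5) 2-4(w=3)}
step 3: add edge 1-5 (w=8); MST = {1-5(w=8) 2-3(w=5) 2-4(w=3)}
step 4: add edge 6-7 (w=8); MST = {1-5(w=8) 2-3(w=5) 2-4(w=3) 6-7(w=8)}
step 5: add edge 1-8 (w=10); MST = {1-5(w=8) 1-8(w=10) 2-3(w=5) 2-4(w=3) 6-7(w=8)}
step 6: add edge 7-8 (w=12); MST = {1-5(w=8) 1-8(w=10) 2-3(w=5) 2-4(w=3) 6-7(w=8) 7-8(w=12)}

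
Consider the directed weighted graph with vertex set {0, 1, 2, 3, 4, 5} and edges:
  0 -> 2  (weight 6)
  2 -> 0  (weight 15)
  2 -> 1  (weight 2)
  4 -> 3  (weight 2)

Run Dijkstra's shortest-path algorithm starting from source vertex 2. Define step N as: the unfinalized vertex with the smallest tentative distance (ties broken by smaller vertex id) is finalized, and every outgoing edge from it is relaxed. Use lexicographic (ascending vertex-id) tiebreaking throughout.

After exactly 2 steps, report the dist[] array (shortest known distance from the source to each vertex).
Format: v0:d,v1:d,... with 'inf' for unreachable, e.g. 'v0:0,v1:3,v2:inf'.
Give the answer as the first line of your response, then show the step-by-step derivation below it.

v0:15,v1:2,v2:0,v3:inf,v4:inf,v5:inf

step 1: dist = v0:15,v1:2,v2:0,v3:inf,v4:inf,v5:inf
step 2: dist = v0:15,v1:2,v2:0,v3:inf,v4:inf,v5:inf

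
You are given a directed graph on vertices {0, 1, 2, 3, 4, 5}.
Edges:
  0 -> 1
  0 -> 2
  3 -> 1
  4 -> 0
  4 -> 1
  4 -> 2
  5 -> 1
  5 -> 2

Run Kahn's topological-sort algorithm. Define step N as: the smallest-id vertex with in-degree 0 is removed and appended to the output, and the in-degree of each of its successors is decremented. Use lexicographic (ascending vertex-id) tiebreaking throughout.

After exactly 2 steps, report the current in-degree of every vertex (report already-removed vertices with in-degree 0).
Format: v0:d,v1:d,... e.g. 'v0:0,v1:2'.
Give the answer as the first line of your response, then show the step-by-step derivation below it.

v0:0,v1:2,v2:2,v3:0,v4:0,v5:0

step 1: output 3; order=[3]; indeg=(1,3,3,0,0,0)
step 2: output 4; order=[3,4]; indeg=(0,2,2,0,0,0)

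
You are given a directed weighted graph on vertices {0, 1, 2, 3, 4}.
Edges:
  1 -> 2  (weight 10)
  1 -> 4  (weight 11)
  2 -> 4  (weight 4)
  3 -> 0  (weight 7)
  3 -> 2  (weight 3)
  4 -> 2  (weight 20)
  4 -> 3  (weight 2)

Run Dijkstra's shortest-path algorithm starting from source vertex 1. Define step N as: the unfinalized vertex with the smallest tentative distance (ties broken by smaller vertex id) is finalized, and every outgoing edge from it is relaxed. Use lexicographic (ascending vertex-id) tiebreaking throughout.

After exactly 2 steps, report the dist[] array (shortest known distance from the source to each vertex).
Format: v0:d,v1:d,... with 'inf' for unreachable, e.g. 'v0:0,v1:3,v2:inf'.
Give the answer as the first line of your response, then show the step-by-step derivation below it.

v0:inf,v1:0,v2:10,v3:inf,v4:11

step 1: dist = v0:inf,v1:0,v2:10,v3:inf,v4:11
step 2: dist = v0:inf,v1:0,v2:10,v3:inf,v4:11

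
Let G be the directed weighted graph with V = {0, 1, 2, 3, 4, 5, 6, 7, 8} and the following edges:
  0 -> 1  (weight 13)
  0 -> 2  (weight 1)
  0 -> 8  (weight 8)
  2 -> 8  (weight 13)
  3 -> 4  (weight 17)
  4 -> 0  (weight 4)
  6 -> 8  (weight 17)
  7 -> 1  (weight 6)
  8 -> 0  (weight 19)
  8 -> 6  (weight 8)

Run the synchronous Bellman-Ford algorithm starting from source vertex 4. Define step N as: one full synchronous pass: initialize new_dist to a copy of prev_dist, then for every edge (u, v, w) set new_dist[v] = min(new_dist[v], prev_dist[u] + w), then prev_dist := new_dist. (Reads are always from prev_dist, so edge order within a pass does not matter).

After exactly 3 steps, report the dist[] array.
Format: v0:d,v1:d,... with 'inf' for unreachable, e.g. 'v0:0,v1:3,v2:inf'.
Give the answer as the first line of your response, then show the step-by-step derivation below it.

v0:4,v1:17,v2:5,v3:inf,v4:0,v5:inf,v6:20,v7:inf,v8:12

step 1: dist = v0:4,v1:inf,v2:inf,v3:inf,v4:0,v5:inf,v6:inf,v7:inf,v8:inf
step 2: dist = v0:4,v1:17,v2:5,v3:inf,v4:0,v5:inf,v6:inf,v7:inf,v8:12
step 3: dist = v0:4,v1:17,v2:5,v3:inf,v4:0,v5:inf,v6:20,v7:inf,v8:12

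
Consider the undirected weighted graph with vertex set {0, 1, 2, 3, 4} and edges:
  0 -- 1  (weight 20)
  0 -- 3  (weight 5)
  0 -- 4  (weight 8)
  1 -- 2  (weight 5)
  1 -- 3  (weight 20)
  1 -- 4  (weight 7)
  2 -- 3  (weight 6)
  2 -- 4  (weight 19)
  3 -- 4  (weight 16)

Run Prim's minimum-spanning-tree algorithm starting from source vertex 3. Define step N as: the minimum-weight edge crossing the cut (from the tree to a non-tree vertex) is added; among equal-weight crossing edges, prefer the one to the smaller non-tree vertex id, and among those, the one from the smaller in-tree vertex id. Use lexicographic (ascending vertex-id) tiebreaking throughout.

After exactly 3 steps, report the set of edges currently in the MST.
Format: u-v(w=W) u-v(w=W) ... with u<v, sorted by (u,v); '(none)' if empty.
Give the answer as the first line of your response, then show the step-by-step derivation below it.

0-3(w=5) 1-2(w=5) 2-3(w=6)

step 1: add edge 0-3 (w=5); MST = {0-3(w=5)}
step 2: add edge 2-3 (w=6); MST = {0-3(w=5) 2-3(w=6)}
step 3: add edge 1-2 (w=5); MST = {0-3(w=5) 1-2(w=5) 2-3(w=6)}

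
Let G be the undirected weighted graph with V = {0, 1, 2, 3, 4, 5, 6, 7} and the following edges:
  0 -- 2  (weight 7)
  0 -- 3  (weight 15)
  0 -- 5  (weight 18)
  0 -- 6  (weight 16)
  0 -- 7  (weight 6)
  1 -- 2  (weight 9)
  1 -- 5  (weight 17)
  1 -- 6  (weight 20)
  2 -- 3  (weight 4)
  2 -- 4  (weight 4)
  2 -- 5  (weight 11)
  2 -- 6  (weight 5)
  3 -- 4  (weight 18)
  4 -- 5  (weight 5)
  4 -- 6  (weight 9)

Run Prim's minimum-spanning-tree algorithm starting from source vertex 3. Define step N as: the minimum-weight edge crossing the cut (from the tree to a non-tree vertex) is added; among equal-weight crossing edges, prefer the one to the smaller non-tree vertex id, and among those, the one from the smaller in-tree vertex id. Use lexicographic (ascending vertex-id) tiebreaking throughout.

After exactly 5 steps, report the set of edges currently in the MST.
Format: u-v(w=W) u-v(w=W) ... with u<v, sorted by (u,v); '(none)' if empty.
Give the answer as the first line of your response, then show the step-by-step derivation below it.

0-2(w=7) 2-3(w=4) 2-4(w=4) 2-6(w=5) 4-5(w=5)

step 1: add edge 2-3 (w=4); MST = {2-3(w=4)}
step 2: add edge 2-4 (w=4); MST = {2-3(w=4) 2-4(w=4)}
step 3: add edge 4-5 (w=5); MST = {2-3(w=4) 2-4(w=4) 4-5(w=5)}
step 4: add edge 2-6 (w=5); MST = {2-3(w=4) 2-4(w=4) 2-6(w=5) 4-5(w=5)}
step 5: add edge 0-2 (w=7); MST = {0-2(w=7) 2-3(w=4) 2-4(w=4) 2-6(w=5) 4-5(w=5)}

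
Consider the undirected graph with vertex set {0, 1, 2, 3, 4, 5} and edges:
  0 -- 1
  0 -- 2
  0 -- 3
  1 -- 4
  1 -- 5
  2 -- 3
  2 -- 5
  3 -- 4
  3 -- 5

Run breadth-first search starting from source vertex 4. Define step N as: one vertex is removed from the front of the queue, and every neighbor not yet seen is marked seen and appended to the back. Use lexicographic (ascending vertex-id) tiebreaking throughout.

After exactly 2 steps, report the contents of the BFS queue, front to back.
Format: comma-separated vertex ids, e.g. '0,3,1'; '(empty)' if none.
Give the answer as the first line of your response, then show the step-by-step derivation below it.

3,0,5

step 1: dequeue 4; queue=[1,3]; order=4
step 2: dequeue 1; queue=[3,0,5]; order=4,1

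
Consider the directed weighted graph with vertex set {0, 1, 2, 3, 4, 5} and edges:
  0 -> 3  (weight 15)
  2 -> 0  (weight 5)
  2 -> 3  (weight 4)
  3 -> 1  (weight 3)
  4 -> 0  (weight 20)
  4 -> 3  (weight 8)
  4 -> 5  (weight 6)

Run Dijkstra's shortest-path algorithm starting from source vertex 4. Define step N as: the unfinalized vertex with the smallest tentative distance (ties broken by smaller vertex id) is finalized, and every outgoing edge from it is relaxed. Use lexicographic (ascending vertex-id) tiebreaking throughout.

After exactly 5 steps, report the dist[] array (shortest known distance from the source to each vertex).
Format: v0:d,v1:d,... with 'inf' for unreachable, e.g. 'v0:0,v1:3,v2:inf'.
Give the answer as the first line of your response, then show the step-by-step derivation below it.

v0:20,v1:11,v2:inf,v3:8,v4:0,v5:6

step 1: dist = v0:20,v1:inf,v2:inf,v3:8,v4:0,v5:6
step 2: dist = v0:20,v1:inf,v2:inf,v3:8,v4:0,v5:6
step 3: dist = v0:20,v1:11,v2:inf,v3:8,v4:0,v5:6
step 4: dist = v0:20,v1:11,v2:inf,v3:8,v4:0,v5:6
step 5: dist = v0:20,v1:11,v2:inf,v3:8,v4:0,v5:6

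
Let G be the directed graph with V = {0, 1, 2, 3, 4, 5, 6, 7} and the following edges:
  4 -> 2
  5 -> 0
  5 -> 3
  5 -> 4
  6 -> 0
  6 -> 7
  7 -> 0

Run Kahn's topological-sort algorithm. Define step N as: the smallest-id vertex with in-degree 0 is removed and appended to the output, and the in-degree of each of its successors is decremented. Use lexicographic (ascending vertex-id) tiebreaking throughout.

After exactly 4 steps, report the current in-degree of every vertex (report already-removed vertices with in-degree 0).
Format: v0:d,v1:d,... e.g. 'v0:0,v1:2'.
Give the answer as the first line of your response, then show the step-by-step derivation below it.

v0:2,v1:0,v2:0,v3:0,v4:0,v5:0,v6:0,v7:1

step 1: output 1; order=[1]; indeg=(3,0,1,1,1,0,0,1)
step 2: output 5; order=[1,5]; indeg=(2,0,1,0,0,0,0,1)
step 3: output 3; order=[1,5,3]; indeg=(2,0,1,0,0,0,0,1)
step 4: output 4; order=[1,5,3,4]; indeg=(2,0,0,0,0,0,0,1)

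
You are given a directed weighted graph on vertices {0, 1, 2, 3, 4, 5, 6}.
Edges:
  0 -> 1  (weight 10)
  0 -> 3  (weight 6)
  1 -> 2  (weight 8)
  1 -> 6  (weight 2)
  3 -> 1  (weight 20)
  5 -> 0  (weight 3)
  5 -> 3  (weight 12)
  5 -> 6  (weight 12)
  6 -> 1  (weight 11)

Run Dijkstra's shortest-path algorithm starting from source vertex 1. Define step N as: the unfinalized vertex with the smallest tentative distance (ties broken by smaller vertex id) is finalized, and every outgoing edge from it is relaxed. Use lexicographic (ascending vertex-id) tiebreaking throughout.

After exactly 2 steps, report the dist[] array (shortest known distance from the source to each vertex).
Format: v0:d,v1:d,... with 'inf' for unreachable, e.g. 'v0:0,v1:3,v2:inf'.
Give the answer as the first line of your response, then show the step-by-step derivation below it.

v0:inf,v1:0,v2:8,v3:inf,v4:inf,v5:inf,v6:2

step 1: dist = v0:inf,v1:0,v2:8,v3:inf,v4:inf,v5:inf,v6:2
step 2: dist = v0:inf,v1:0,v2:8,v3:inf,v4:inf,v5:inf,v6:2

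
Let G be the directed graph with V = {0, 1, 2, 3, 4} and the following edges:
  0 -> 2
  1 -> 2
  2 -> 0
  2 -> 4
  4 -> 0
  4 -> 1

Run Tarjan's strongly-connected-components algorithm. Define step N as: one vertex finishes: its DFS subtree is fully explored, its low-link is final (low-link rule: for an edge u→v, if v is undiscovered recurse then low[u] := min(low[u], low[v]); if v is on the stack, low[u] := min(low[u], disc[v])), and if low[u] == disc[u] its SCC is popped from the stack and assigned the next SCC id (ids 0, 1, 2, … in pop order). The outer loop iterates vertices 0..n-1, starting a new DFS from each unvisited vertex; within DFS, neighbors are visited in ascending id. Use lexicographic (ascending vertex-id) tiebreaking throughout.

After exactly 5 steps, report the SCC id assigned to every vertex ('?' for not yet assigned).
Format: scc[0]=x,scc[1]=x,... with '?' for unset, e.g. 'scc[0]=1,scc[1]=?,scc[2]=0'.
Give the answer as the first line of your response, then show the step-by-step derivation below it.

scc[0]=0,scc[1]=0,scc[2]=0,scc[3]=1,scc[4]=0

step 1: low=(low[0]=0,low[1]=1,low[2]=0,low[3]=?,low[4]=0); scc=(scc[0]=?,scc[1]=?,scc[2]=?,scc[3]=?,scc[4]=?)
step 2: low=(low[0]=0,low[1]=1,low[2]=0,low[3]=?,low[4]=0); scc=(scc[0]=?,scc[1]=?,scc[2]=?,scc[3]=?,scc[4]=?)
step 3: low=(low[0]=0,low[1]=1,low[2]=0,low[3]=?,low[4]=0); scc=(scc[0]=?,scc[1]=?,scc[2]=?,scc[3]=?,scc[4]=?)
step 4: low=(low[0]=0,low[1]=1,low[2]=0,low[3]=?,low[4]=0); scc=(scc[0]=0,scc[1]=0,scc[2]=0,scc[3]=?,scc[4]=0)
step 5: low=(low[0]=0,low[1]=1,low[2]=0,low[3]=4,low[4]=0); scc=(scc[0]=0,scc[1]=0,scc[2]=0,scc[3]=1,scc[4]=0)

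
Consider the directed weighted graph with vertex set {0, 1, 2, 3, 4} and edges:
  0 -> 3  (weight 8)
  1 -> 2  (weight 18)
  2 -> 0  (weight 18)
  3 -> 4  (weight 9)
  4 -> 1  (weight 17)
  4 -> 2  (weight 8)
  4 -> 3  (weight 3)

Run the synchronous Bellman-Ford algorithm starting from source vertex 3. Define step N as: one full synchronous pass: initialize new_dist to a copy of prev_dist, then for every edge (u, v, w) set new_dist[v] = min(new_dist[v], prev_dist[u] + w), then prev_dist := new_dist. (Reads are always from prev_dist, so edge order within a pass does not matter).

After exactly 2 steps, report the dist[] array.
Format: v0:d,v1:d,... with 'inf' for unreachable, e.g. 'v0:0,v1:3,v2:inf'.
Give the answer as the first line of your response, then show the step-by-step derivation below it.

v0:inf,v1:26,v2:17,v3:0,v4:9

step 1: dist = v0:inf,v1:inf,v2:inf,v3:0,v4:9
step 2: dist = v0:inf,v1:26,v2:17,v3:0,v4:9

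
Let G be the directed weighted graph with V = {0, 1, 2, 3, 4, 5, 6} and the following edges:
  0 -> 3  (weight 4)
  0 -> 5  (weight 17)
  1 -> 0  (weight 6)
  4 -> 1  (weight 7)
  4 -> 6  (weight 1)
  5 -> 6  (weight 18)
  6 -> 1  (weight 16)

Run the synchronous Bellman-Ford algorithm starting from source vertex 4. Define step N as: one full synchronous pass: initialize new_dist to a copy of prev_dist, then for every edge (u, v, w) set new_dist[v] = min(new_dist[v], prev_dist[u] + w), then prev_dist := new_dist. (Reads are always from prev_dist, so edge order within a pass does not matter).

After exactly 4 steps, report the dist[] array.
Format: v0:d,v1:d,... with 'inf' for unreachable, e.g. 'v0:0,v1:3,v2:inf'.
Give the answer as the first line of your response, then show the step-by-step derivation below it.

v0:13,v1:7,v2:inf,v3:17,v4:0,v5:30,v6:1

step 1: dist = v0:inf,v1:7,v2:inf,v3:inf,v4:0,v5:inf,v6:1
step 2: dist = v0:13,v1:7,v2:inf,v3:inf,v4:0,v5:inf,v6:1
step 3: dist = v0:13,v1:7,v2:inf,v3:17,v4:0,v5:30,v6:1
step 4: dist = v0:13,v1:7,v2:inf,v3:17,v4:0,v5:30,v6:1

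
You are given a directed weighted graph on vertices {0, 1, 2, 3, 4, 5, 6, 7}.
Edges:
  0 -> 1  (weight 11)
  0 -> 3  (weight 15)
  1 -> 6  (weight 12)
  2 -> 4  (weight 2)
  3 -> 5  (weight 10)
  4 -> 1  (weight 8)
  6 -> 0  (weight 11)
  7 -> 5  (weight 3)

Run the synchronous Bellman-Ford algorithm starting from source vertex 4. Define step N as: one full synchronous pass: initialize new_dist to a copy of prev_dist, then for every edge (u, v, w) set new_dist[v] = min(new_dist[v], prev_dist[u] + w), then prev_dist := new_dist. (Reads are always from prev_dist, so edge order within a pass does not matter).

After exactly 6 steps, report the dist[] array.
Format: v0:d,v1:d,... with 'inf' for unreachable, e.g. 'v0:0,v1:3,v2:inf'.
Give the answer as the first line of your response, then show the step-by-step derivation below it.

v0:31,v1:8,v2:inf,v3:46,v4:0,v5:56,v6:20,v7:inf

step 1: dist = v0:inf,v1:8,v2:inf,v3:inf,v4:0,v5:inf,v6:inf,v7:inf
step 2: dist = v0:inf,v1:8,v2:inf,v3:inf,v4:0,v5:inf,v6:20,v7:inf
step 3: dist = v0:31,v1:8,v2:inf,v3:inf,v4:0,v5:inf,v6:20,v7:inf
step 4: dist = v0:31,v1:8,v2:inf,v3:46,v4:0,v5:inf,v6:20,v7:inf
step 5: dist = v0:31,v1:8,v2:inf,v3:46,v4:0,v5:56,v6:20,v7:inf
step 6: dist = v0:31,v1:8,v2:inf,v3:46,v4:0,v5:56,v6:20,v7:inf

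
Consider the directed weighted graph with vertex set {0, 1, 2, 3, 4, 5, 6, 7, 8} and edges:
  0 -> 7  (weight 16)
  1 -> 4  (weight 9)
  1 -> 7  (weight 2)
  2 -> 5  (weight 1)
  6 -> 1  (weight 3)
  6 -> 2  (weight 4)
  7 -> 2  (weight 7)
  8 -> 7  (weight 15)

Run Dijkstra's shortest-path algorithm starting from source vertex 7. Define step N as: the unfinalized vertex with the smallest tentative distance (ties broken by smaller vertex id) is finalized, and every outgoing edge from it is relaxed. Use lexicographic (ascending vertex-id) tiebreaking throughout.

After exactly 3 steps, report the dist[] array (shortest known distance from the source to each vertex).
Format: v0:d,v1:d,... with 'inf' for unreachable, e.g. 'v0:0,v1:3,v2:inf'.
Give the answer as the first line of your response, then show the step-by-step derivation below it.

v0:inf,v1:inf,v2:7,v3:inf,v4:inf,v5:8,v6:inf,v7:0,v8:inf

step 1: dist = v0:inf,v1:inf,v2:7,v3:inf,v4:inf,v5:inf,v6:inf,v7:0,v8:inf
step 2: dist = v0:inf,v1:inf,v2:7,v3:inf,v4:inf,v5:8,v6:inf,v7:0,v8:inf
step 3: dist = v0:inf,v1:inf,v2:7,v3:inf,v4:inf,v5:8,v6:inf,v7:0,v8:inf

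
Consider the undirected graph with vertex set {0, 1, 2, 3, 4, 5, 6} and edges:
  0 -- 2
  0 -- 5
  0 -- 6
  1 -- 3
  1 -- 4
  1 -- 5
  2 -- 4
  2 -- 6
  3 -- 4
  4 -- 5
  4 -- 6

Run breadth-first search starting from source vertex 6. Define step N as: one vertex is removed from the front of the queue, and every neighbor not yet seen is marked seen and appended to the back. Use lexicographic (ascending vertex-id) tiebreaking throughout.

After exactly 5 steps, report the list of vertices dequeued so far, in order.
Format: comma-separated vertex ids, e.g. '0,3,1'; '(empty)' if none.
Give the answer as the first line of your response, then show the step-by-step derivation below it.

6,0,2,4,5

step 1: dequeue 6; queue=[0,2,4]; order=6
step 2: dequeue 0; queue=[2,4,5]; order=6,0
step 3: dequeue 2; queue=[4,5]; order=6,0,2
step 4: dequeue 4; queue=[5,1,3]; order=6,0,2,4
step 5: dequeue 5; queue=[1,3]; order=6,0,2,4,5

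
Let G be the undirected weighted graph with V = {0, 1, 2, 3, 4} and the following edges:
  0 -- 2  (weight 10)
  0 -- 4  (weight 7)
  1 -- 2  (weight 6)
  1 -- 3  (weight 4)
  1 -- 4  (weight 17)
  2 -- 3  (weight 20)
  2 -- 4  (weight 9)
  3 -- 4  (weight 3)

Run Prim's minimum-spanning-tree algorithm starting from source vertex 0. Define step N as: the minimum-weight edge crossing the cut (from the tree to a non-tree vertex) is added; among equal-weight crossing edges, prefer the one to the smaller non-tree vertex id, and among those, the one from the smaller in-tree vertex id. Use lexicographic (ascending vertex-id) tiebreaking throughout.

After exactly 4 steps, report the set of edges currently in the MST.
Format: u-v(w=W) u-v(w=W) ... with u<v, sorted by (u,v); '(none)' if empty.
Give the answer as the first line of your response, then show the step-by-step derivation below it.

0-4(w=7) 1-2(w=6) 1-3(w=4) 3-4(w=3)

step 1: add edge 0-4 (w=7); MST = {0-4(w=7)}
step 2: add edge 3-4 (w=3); MST = {0-4(w=7) 3-4(w=3)}
step 3: add edge 1-3 (w=4); MST = {0-4(w=7) 1-3(w=4) 3-4(w=3)}
step 4: add edge 1-2 (w=6); MST = {0-4(w=7) 1-2(w=6) 1-3(w=4) 3-4(w=3)}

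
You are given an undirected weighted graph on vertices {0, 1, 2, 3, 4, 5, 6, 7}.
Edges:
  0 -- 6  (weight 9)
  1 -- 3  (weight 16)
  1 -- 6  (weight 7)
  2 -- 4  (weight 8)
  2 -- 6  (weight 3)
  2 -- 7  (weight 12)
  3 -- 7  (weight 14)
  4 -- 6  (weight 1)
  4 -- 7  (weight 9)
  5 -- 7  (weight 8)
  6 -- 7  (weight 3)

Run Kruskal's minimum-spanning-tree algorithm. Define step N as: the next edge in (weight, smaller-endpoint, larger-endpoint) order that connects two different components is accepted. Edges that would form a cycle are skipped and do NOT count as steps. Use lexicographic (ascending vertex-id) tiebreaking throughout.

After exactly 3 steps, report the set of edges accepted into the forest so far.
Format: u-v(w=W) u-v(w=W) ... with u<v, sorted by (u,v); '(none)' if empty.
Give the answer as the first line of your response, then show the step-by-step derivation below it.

2-6(w=3) 4-6(w=1) 6-7(w=3)

step 1: add edge 4-6 (w=1); MST = {4-6(w=1)}
step 2: add edge 2-6 (w=3); MST = {2-6(w=3) 4-6(w=1)}
step 3: add edge 6-7 (w=3); MST = {2-6(w=3) 4-6(w=1) 6-7(w=3)}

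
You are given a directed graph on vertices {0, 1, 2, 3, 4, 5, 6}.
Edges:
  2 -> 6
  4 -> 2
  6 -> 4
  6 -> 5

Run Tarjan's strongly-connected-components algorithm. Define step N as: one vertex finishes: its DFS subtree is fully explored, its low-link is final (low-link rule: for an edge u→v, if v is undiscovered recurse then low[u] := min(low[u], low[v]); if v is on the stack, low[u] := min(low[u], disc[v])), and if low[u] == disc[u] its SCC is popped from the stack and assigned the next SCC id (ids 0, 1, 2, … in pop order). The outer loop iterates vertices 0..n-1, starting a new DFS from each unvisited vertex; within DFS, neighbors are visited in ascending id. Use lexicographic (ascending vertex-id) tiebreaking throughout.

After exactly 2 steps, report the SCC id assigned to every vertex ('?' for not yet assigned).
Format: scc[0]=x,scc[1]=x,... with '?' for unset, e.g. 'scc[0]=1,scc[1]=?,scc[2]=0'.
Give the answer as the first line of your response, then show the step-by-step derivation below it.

scc[0]=0,scc[1]=1,scc[2]=?,scc[3]=?,scc[4]=?,scc[5]=?,scc[6]=?

step 1: low=(low[0]=0,low[1]=?,low[2]=?,low[3]=?,low[4]=?,low[5]=?,low[6]=?); scc=(scc[0]=0,scc[1]=?,scc[2]=?,scc[3]=?,scc[4]=?,scc[5]=?,scc[6]=?)
step 2: low=(low[0]=0,low[1]=1,low[2]=?,low[3]=?,low[4]=?,low[5]=?,low[6]=?); scc=(scc[0]=0,scc[1]=1,scc[2]=?,scc[3]=?,scc[4]=?,scc[5]=?,scc[6]=?)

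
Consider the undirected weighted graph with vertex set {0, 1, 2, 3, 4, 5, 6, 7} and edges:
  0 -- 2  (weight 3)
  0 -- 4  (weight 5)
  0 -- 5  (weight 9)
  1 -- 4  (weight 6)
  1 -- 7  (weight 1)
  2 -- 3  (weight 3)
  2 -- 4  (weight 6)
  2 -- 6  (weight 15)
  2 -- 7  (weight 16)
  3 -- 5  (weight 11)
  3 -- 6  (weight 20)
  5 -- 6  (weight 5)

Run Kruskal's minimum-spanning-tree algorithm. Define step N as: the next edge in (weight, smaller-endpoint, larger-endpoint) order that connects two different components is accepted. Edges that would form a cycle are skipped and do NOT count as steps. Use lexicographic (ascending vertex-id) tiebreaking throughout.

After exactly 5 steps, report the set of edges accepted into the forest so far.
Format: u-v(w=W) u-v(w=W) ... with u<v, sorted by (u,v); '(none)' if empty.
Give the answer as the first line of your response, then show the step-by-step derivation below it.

0-2(w=3) 0-4(w=5) 1-7(w=1) 2-3(w=3) 5-6(w=5)

step 1: add edge 1-7 (w=1); MST = {1-7(w=1)}
step 2: add edge 0-2 (w=3); MST = {0-2(w=3) 1-7(w=1)}
step 3: add edge 2-3 (w=3); MST = {0-2(w=3) 1-7(w=1) 2-3(w=3)}
step 4: add edge 0-4 (w=5); MST = {0-2(w=3) 0-4(w=5) 1-7(w=1) 2-3(w=3)}
step 5: add edge 5-6 (w=5); MST = {0-2(w=3) 0-4(w=5) 1-7(w=1) 2-3(w=3) 5-6(w=5)}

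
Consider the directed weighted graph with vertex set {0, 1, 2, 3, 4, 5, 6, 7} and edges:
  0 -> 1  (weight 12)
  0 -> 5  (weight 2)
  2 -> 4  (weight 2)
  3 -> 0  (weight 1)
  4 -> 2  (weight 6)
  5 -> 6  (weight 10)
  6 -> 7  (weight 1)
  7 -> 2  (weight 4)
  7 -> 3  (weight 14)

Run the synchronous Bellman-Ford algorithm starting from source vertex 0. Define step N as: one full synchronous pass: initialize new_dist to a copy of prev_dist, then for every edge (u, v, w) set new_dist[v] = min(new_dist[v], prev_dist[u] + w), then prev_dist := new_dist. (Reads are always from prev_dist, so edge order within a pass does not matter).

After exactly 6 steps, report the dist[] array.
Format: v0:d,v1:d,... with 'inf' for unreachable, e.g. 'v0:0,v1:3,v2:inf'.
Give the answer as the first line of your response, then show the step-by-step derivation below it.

v0:0,v1:12,v2:17,v3:27,v4:19,v5:2,v6:12,v7:13

step 1: dist = v0:0,v1:12,v2:inf,v3:inf,v4:inf,v5:2,v6:inf,v7:inf
step 2: dist = v0:0,v1:12,v2:inf,v3:inf,v4:inf,v5:2,v6:12,v7:inf
step 3: dist = v0:0,v1:12,v2:inf,v3:inf,v4:inf,v5:2,v6:12,v7:13
step 4: dist = v0:0,v1:12,v2:17,v3:27,v4:inf,v5:2,v6:12,v7:13
step 5: dist = v0:0,v1:12,v2:17,v3:27,v4:19,v5:2,v6:12,v7:13
step 6: dist = v0:0,v1:12,v2:17,v3:27,v4:19,v5:2,v6:12,v7:13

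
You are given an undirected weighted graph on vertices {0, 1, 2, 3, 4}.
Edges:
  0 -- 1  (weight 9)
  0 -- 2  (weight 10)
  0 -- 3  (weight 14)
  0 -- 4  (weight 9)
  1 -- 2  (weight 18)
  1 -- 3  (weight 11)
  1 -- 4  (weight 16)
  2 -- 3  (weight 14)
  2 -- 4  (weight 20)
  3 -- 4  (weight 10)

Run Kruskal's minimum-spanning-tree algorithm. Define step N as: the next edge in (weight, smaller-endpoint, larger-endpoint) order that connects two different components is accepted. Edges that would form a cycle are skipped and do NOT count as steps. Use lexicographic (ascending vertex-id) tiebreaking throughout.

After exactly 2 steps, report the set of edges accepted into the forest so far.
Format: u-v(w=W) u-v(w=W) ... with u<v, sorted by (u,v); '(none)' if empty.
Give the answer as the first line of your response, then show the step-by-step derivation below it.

0-1(w=9) 0-4(w=9)

step 1: add edge 0-1 (w=9); MST = {0-1(w=9)}
step 2: add edge 0-4 (w=9); MST = {0-1(w=9) 0-4(w=9)}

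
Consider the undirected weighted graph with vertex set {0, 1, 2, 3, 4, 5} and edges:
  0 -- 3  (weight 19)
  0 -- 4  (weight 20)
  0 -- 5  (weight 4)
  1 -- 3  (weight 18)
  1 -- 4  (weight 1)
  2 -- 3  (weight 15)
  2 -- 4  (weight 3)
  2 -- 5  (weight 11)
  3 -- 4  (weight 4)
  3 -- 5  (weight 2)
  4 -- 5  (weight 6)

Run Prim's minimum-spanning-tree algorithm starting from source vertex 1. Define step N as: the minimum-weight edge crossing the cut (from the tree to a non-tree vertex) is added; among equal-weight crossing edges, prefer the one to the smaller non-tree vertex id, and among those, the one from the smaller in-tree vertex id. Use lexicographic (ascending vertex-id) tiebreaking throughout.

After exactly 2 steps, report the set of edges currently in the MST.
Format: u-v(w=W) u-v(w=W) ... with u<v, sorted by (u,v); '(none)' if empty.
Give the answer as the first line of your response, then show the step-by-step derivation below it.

1-4(w=1) 2-4(w=3)

step 1: add edge 1-4 (w=1); MST = {1-4(w=1)}
step 2: add edge 2-4 (w=3); MST = {1-4(w=1) 2-4(w=3)}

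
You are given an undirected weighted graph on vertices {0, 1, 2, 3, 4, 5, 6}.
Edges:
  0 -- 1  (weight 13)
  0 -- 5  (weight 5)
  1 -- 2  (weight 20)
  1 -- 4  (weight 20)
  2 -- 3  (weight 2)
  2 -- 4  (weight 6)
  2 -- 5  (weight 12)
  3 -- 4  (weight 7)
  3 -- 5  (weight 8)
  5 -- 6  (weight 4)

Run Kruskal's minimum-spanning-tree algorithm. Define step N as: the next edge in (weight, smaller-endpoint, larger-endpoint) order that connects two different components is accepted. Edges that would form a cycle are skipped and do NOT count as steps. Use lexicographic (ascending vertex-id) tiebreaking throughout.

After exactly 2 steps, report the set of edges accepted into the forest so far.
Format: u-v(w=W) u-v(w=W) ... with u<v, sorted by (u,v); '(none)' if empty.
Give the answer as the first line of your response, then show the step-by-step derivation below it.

2-3(w=2) 5-6(w=4)

step 1: add edge 2-3 (w=2); MST = {2-3(w=2)}
step 2: add edge 5-6 (w=4); MST = {2-3(w=2) 5-6(w=4)}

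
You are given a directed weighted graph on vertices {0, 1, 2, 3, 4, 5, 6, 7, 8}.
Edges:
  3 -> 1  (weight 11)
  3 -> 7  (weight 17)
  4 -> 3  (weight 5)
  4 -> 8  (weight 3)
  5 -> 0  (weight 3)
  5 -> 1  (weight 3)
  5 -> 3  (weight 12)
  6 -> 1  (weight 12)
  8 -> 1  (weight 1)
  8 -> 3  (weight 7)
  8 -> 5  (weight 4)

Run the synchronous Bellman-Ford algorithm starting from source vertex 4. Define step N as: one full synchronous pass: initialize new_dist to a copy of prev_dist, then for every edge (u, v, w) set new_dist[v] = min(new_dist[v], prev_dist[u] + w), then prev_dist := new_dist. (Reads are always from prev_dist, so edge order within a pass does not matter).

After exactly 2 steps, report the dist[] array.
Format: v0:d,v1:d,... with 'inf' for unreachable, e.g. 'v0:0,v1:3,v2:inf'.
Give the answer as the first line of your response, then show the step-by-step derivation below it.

v0:inf,v1:4,v2:inf,v3:5,v4:0,v5:7,v6:inf,v7:22,v8:3

step 1: dist = v0:inf,v1:inf,v2:inf,v3:5,v4:0,v5:inf,v6:inf,v7:inf,v8:3
step 2: dist = v0:inf,v1:4,v2:inf,v3:5,v4:0,v5:7,v6:inf,v7:22,v8:3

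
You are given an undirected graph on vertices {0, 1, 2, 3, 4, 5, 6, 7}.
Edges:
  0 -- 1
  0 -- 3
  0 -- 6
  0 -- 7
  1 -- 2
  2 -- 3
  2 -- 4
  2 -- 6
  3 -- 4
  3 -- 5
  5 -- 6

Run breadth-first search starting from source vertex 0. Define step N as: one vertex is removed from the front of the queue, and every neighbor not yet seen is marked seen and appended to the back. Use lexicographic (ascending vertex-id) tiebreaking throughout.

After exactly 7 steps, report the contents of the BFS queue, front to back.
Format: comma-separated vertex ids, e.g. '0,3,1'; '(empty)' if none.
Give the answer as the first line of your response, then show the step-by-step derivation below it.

5

step 1: dequeue 0; queue=[1,3,6,7]; order=0
step 2: dequeue 1; queue=[3,6,7,2]; order=0,1
step 3: dequeue 3; queue=[6,7,2,4,5]; order=0,1,3
step 4: dequeue 6; queue=[7,2,4,5]; order=0,1,3,6
step 5: dequeue 7; queue=[2,4,5]; order=0,1,3,6,7
step 6: dequeue 2; queue=[4,5]; order=0,1,3,6,7,2
step 7: dequeue 4; queue=[5]; order=0,1,3,6,7,2,4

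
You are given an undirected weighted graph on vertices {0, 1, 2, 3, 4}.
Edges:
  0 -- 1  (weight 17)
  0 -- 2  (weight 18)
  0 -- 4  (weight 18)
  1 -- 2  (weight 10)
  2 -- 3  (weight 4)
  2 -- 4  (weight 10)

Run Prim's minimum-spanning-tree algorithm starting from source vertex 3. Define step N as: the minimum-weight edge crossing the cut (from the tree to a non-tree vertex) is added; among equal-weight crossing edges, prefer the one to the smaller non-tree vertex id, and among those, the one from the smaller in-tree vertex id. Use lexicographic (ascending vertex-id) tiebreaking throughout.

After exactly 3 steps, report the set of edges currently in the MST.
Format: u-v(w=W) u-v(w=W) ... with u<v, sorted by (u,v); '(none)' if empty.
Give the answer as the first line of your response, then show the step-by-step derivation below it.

1-2(w=10) 2-3(w=4) 2-4(w=10)

step 1: add edge 2-3 (w=4); MST = {2-3(w=4)}
step 2: add edge 1-2 (w=10); MST = {1-2(w=10) 2-3(w=4)}
step 3: add edge 2-4 (w=10); MST = {1-2(w=10) 2-3(w=4) 2-4(w=10)}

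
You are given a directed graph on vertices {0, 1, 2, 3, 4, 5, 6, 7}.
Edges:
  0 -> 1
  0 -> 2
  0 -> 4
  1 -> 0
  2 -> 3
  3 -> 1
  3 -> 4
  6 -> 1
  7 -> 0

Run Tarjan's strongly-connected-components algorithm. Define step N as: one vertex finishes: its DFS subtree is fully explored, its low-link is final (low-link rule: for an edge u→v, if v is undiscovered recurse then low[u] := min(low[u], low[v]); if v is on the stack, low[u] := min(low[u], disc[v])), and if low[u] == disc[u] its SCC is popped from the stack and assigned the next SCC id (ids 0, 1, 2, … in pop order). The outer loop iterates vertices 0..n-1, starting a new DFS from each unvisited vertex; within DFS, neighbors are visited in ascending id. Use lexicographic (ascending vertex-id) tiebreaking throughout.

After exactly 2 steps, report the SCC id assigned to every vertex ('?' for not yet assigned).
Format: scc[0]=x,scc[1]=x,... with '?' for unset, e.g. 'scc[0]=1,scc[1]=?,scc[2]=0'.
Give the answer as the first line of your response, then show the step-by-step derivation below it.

scc[0]=?,scc[1]=?,scc[2]=?,scc[3]=?,scc[4]=0,scc[5]=?,scc[6]=?,scc[7]=?

step 1: low=(low[0]=0,low[1]=0,low[2]=?,low[3]=?,low[4]=?,low[5]=?,low[6]=?,low[7]=?); scc=(scc[0]=?,scc[1]=?,scc[2]=?,scc[3]=?,scc[4]=?,scc[5]=?,scc[6]=?,scc[7]=?)
step 2: low=(low[0]=0,low[1]=0,low[2]=2,low[3]=1,low[4]=4,low[5]=?,low[6]=?,low[7]=?); scc=(scc[0]=?,scc[1]=?,scc[2]=?,scc[3]=?,scc[4]=0,scc[5]=?,scc[6]=?,scc[7]=?)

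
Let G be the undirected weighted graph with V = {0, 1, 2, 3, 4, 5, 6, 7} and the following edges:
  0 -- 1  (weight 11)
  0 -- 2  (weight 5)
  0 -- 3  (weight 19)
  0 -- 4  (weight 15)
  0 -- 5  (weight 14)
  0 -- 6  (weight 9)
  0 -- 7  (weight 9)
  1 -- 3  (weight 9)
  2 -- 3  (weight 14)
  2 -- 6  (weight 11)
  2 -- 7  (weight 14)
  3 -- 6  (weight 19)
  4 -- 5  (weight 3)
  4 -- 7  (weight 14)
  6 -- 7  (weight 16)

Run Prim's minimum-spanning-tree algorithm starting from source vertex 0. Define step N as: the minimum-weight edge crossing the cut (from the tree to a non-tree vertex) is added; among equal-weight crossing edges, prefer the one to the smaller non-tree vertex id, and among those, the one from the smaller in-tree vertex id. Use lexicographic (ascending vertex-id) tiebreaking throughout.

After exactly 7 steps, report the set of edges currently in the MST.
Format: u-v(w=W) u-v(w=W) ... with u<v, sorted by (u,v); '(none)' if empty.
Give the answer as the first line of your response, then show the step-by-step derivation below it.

0-1(w=11) 0-2(w=5) 0-6(w=9) 0-7(w=9) 1-3(w=9) 4-5(w=3) 4-7(w=14)

step 1: add edge 0-2 (w=5); MST = {0-2(w=5)}
step 2: add edge 0-6 (w=9); MST = {0-2(w=5) 0-6(w=9)}
step 3: add edge 0-7 (w=9); MST = {0-2(w=5) 0-6(w=9) 0-7(w=9)}
step 4: add edge 0-1 (w=11); MST = {0-1(w=11) 0-2(w=5) 0-6(w=9) 0-7(w=9)}
step 5: add edge 1-3 (w=9); MST = {0-1(w=11) 0-2(w=5) 0-6(w=9) 0-7(w=9) 1-3(w=9)}
step 6: add edge 4-7 (w=14); MST = {0-1(w=11) 0-2(w=5) 0-6(w=9) 0-7(w=9) 1-3(w=9) 4-7(w=14)}
step 7: add edge 4-5 (w=3); MST = {0-1(w=11) 0-2(w=5) 0-6(w=9) 0-7(w=9) 1-3(w=9) 4-5(w=3) 4-7(w=14)}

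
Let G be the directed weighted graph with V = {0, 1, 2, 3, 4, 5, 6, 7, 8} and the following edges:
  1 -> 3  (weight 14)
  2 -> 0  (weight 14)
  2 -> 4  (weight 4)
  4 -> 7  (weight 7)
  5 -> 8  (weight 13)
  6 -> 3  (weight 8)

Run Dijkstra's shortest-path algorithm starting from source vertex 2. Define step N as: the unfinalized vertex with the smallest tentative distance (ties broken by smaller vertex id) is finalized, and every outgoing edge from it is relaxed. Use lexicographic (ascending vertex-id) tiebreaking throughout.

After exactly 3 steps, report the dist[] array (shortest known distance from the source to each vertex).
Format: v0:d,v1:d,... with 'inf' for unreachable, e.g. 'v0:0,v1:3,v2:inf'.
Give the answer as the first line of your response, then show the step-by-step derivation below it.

v0:14,v1:inf,v2:0,v3:inf,v4:4,v5:inf,v6:inf,v7:11,v8:inf

step 1: dist = v0:14,v1:inf,v2:0,v3:inf,v4:4,v5:inf,v6:inf,v7:inf,v8:inf
step 2: dist = v0:14,v1:inf,v2:0,v3:inf,v4:4,v5:inf,v6:inf,v7:11,v8:inf
step 3: dist = v0:14,v1:inf,v2:0,v3:inf,v4:4,v5:inf,v6:inf,v7:11,v8:inf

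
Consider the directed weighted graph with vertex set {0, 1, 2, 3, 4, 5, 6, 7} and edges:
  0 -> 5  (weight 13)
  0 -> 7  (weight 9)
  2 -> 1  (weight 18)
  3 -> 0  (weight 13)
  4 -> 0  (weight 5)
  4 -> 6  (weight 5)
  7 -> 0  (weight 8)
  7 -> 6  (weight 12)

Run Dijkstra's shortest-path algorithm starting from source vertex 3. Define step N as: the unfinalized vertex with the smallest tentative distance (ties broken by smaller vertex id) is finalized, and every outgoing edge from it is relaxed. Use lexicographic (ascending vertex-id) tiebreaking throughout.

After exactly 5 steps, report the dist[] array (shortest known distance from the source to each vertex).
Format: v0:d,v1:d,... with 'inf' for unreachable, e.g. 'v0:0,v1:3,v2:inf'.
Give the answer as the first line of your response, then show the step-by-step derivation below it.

v0:13,v1:inf,v2:inf,v3:0,v4:inf,v5:26,v6:34,v7:22

step 1: dist = v0:13,v1:inf,v2:inf,v3:0,v4:inf,v5:inf,v6:inf,v7:inf
step 2: dist = v0:13,v1:inf,v2:inf,v3:0,v4:inf,v5:26,v6:inf,v7:22
step 3: dist = v0:13,v1:inf,v2:inf,v3:0,v4:inf,v5:26,v6:34,v7:22
step 4: dist = v0:13,v1:inf,v2:inf,v3:0,v4:inf,v5:26,v6:34,v7:22
step 5: dist = v0:13,v1:inf,v2:inf,v3:0,v4:inf,v5:26,v6:34,v7:22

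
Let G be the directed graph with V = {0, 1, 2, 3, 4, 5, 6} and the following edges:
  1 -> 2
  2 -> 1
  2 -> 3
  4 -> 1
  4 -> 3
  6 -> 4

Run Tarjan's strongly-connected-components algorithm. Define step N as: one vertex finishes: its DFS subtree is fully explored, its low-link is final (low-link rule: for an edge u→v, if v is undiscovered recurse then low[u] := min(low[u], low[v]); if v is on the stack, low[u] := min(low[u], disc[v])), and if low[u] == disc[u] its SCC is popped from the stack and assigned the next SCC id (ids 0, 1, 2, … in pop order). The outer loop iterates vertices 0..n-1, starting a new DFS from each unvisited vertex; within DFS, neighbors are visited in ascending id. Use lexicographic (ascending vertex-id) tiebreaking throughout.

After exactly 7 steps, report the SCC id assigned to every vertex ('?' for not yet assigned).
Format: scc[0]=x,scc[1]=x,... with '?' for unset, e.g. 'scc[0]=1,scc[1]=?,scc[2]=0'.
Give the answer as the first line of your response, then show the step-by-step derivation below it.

scc[0]=0,scc[1]=2,scc[2]=2,scc[3]=1,scc[4]=3,scc[5]=4,scc[6]=5

step 1: low=(low[0]=0,low[1]=?,low[2]=?,low[3]=?,low[4]=?,low[5]=?,low[6]=?); scc=(scc[0]=0,scc[1]=?,scc[2]=?,scc[3]=?,scc[4]=?,scc[5]=?,scc[6]=?)
step 2: low=(low[0]=0,low[1]=1,low[2]=1,low[3]=3,low[4]=?,low[5]=?,low[6]=?); scc=(scc[0]=0,scc[1]=?,scc[2]=?,scc[3]=1,scc[4]=?,scc[5]=?,scc[6]=?)
step 3: low=(low[0]=0,low[1]=1,low[2]=1,low[3]=3,low[4]=?,low[5]=?,low[6]=?); scc=(scc[0]=0,scc[1]=?,scc[2]=?,scc[3]=1,scc[4]=?,scc[5]=?,scc[6]=?)
step 4: low=(low[0]=0,low[1]=1,low[2]=1,low[3]=3,low[4]=?,low[5]=?,low[6]=?); scc=(scc[0]=0,scc[1]=2,scc[2]=2,scc[3]=1,scc[4]=?,scc[5]=?,scc[6]=?)
step 5: low=(low[0]=0,low[1]=1,low[2]=1,low[3]=3,low[4]=4,low[5]=?,low[6]=?); scc=(scc[0]=0,scc[1]=2,scc[2]=2,scc[3]=1,scc[4]=3,scc[5]=?,scc[6]=?)
step 6: low=(low[0]=0,low[1]=1,low[2]=1,low[3]=3,low[4]=4,low[5]=5,low[6]=?); scc=(scc[0]=0,scc[1]=2,scc[2]=2,scc[3]=1,scc[4]=3,scc[5]=4,scc[6]=?)
step 7: low=(low[0]=0,low[1]=1,low[2]=1,low[3]=3,low[4]=4,low[5]=5,low[6]=6); scc=(scc[0]=0,scc[1]=2,scc[2]=2,scc[3]=1,scc[4]=3,scc[5]=4,scc[6]=5)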